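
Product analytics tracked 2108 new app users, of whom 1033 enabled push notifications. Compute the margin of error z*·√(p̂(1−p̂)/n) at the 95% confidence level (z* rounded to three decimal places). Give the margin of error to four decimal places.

The sample proportion is 1033/2108 = 0.49004.
SE(p̂) = √(0.49004·0.50996/2108) = 0.010888.
The 95% critical value is z* = 1.960.
Margin of error = z*·SE = 1.960 × 0.010888 = 0.0213.

ME = 0.0213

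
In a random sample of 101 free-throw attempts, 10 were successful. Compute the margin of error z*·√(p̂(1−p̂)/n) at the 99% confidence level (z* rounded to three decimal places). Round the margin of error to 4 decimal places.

The sample proportion is 10/101 = 0.09901.
SE = √(p̂(1−p̂)/n) = √(0.089207/101) = 0.029719.
z* = 2.576 at the 99% level.
So ME = 0.0766.

ME = 0.0766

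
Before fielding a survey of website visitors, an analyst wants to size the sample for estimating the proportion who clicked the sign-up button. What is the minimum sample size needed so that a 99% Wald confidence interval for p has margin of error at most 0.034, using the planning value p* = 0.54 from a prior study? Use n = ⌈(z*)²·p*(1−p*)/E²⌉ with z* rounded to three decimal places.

The 99% critical value is z* = 2.576.
p*(1−p*) = 0.54·0.46 = 0.2484.
(z*)²·p*(1−p*)/E² = 6.635776·0.2484/0.001156 = 1425.888.
Rounding up, n = 1426.

n = 1426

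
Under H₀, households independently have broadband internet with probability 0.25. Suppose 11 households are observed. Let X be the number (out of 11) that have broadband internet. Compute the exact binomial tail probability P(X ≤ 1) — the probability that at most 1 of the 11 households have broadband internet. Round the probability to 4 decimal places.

X is binomial with n = 11 and p = 0.25.
P(X ≤ 1) = C(11,0)·0.25^0·0.75^11 + C(11,1)·0.25^1·0.75^10.
= 0.042235 + 0.154862 = 0.1971.

P = 0.1971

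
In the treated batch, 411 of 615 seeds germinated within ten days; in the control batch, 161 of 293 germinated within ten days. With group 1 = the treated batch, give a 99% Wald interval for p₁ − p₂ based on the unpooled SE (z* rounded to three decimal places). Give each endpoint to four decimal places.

p̂₁ = 411/615 = 0.66829, p̂₂ = 161/293 = 0.54949; p̂₁ − p̂₂ = 0.11880.
Unpooled SE = √(p̂₁(1−p̂₁)/n₁ + p̂₂(1−p̂₂)/n₂) = √(0.000360451 + 0.000844884) = 0.034718.
The 99% critical value is z* = 2.576. Margin of error = 0.08943.
So the interval runs from 0.0294 to 0.2082.

(0.0294, 0.2082)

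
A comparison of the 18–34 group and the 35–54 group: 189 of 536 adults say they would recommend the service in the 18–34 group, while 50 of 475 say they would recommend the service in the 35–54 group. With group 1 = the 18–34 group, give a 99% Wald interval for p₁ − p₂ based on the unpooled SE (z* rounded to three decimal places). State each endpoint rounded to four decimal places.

(0.1830, 0.3117)

p̂₁ = 189/536 = 0.35261, p̂₂ = 50/475 = 0.10526; p̂₁ − p̂₂ = 0.24735.
SE = √(0.000425889 + 0.000198280) = √0.000624169 = 0.024983.
For 99% confidence, z* = 2.576. Margin of error = 0.06436.
So the interval runs from 0.1830 to 0.3117.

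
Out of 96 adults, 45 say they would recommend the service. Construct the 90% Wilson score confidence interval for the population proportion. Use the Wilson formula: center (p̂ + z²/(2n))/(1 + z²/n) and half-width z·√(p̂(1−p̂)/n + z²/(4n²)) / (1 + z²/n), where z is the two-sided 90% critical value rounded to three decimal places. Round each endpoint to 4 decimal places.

(0.3870, 0.5522)

p̂ = 45/96 = 0.46875; z = 1.645, so z² = 2.706025.
Denominator 1 + z²/n = 1 + 2.706025/96 = 1.028188.
Center = (0.46875 + 0.014094)/1.028188 = 0.46961.
Radicand: p̂(1−p̂)/n + z²/(4n²) = 0.002593994 + 0.000073406 = 0.002667400.
Half-width = z·√(radicand)/denom = 1.645·0.051647/1.028188 = 0.08263.
Interval: 0.46961 ± 0.08263 → (0.3870, 0.5522).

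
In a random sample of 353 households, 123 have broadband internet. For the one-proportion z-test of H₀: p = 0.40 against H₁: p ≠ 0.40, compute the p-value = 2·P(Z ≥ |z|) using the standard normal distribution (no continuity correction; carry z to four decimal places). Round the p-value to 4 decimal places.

Sample proportion p̂ = 123/353 = 0.34844.
SE₀ = √(0.40·0.60/353) = 0.026075.
Test statistic (full precision, shown to 4 dp): z = (123/353 − 0.40)/SE₀ ≈ -1.9773.
p-value = 2·P(Z ≥ |z|) with z = -1.9773 → 0.0480.

p-value = 0.0480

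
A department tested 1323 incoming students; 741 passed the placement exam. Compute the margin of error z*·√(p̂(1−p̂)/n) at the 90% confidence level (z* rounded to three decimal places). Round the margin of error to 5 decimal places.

Sample proportion p̂ = 741/1323 = 0.56009.
Standard error of p̂: √(0.246389/1323) = √0.000186235 = 0.013647.
z* = 1.645 at the 90% level.
Margin of error = z*·SE = 1.645 × 0.013647 = 0.02245.

ME = 0.02245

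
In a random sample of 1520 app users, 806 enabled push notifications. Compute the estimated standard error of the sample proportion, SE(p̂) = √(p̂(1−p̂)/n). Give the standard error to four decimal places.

SE = 0.0128

The sample proportion is 806/1520 = 0.53026.
p̂(1−p̂) = 0.249084.
SE = √(0.249084/1520) = √0.000163871 = 0.0128.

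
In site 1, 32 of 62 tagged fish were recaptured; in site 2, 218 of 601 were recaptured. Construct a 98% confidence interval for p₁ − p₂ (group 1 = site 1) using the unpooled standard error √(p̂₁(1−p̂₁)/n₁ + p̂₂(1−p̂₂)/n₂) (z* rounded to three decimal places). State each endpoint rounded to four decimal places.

p̂₁ = 0.51613, p̂₂ = 0.36273, so the observed difference is 0.15340.
Unpooled SE = √(p̂₁(1−p̂₁)/n₁ + p̂₂(1−p̂₂)/n₂) = √(0.004028062 + 0.000384620) = 0.066428.
z* = 2.326 at the 98% level. Margin = 2.326·0.066428 = 0.15451.
Interval: 0.15340 ± 0.15451 → (-0.0011, 0.3079).

(-0.0011, 0.3079)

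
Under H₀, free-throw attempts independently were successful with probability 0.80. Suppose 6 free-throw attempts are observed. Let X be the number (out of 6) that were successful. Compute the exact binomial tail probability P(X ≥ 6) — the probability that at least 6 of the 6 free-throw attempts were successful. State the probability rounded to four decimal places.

P = 0.2621

X is binomial with n = 6 and p = 0.80.
P(X ≥ 6) = C(6,6)·0.80^6·0.20^0.
= 0.262144 = 0.2621.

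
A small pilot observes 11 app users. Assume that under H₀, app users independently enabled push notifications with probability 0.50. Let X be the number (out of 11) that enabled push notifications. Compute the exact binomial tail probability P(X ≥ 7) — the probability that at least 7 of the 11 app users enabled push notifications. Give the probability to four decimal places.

X is binomial with n = 11 and p = 0.50.
P(X ≥ 7) = Σ_{j=7}^{11} C(11,j)·0.50^j·0.50^{11−j}.
= 0.161133 + 0.080566 + 0.026855 + 0.005371 + 0.000488 = 0.2744.

P = 0.2744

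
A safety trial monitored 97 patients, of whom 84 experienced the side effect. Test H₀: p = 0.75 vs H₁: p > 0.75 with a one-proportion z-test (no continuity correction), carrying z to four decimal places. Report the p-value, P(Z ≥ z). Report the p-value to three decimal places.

p̂ = 84/97 = 0.86598.
SE₀ = √(0.75·0.25/97) = 0.043966.
Test statistic (full precision, shown to 4 dp): z = (84/97 − 0.75)/SE₀ ≈ 2.6379.
From the standard normal, P(Z ≥ z) = 0.004.

p-value = 0.004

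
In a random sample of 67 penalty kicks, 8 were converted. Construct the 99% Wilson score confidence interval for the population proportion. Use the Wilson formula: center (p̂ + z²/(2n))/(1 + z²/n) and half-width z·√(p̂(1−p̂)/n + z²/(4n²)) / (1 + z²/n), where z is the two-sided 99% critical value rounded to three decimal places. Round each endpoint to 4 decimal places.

Here p̂ = 8/67 = 0.11940 and z = 2.576 (z² = 6.635776).
1 + z²/n = 1.099041.
Adjusted center: (0.11940 + z²/(2n))/1.099041 = 0.15370.
Radicand: p̂(1−p̂)/n + z²/(4n²) = 0.001569342 + 0.000369558 = 0.001938900.
Half-width = z·√(radicand)/denom = 2.576·0.044033/1.099041 = 0.10321.
So the interval runs from 0.0505 to 0.2569.

(0.0505, 0.2569)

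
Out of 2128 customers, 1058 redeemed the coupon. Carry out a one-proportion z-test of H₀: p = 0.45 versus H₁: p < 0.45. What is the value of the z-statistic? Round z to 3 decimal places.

z = 4.375

Sample proportion p̂ = 1058/2128 = 0.49718.
Null standard error: √(0.45·0.55/2128) = √0.000116306 = 0.010785.
z = (p̂ − p₀)/SE = (0.49718 − 0.45)/0.010785 = 4.375.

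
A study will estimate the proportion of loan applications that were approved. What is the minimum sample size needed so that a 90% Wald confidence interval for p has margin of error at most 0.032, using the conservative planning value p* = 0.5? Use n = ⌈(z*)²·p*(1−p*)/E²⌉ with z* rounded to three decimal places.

The 90% critical value is z* = 1.645.
p*(1−p*) = 0.50·0.50 = 0.2500.
Required n before rounding: 2.706025 × 0.2500 / 0.032² = 660.651.
Rounding up, n = 661.

n = 661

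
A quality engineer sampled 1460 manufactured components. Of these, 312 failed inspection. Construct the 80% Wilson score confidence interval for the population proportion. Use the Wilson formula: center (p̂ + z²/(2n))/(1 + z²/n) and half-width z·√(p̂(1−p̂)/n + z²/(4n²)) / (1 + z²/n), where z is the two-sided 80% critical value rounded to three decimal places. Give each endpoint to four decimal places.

(0.2003, 0.2278)

Here p̂ = 312/1460 = 0.21370 and z = 1.282 (z² = 1.643524).
Denominator 1 + z²/n = 1 + 1.643524/1460 = 1.001126.
Center = (0.21370 + 0.000563)/1.001126 = 0.21402.
Radicand: p̂(1−p̂)/n + z²/(4n²) = 0.000115090 + 0.000000193 = 0.000115283.
Half-width = z·√(radicand)/denom = 1.282·0.010737/1.001126 = 0.01375.
Interval: 0.21402 ± 0.01375 → (0.2003, 0.2278).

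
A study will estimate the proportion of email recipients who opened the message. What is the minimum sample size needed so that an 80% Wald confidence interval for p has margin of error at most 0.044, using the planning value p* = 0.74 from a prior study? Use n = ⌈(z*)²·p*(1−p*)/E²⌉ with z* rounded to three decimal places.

z* = 1.282 at the 80% level.
p*(1−p*) = 0.74·0.26 = 0.1924.
(z*)²·p*(1−p*)/E² = 1.643524·0.1924/0.001936 = 163.334.
Rounding up, n = 164.

n = 164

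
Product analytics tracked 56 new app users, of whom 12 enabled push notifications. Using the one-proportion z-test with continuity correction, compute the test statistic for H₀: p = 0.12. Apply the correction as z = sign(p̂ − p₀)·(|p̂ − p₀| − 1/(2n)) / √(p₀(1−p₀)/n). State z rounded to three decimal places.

The sample proportion is 12/56 = 0.21429. p̂ − p₀ = 0.094286.
1/(2n) = 0.008929.
Corrected numerator: |0.094286| − 0.008929 = 0.085357.
SE₀ = √(0.12·0.88/56) = 0.043425.
z = (+)0.085357/0.043425 = 1.966.

z = 1.966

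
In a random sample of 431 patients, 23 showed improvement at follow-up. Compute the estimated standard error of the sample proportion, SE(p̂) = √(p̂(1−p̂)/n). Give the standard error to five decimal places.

SE = 0.01083

The sample proportion is 23/431 = 0.05336.
p̂(1−p̂) = 0.050513.
SE = √(0.050513/431) = 0.01083.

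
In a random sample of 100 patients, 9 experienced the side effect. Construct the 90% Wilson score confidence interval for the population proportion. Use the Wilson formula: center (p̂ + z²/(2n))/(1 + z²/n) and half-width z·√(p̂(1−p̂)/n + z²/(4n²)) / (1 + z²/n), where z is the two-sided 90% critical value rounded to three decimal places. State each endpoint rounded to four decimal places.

(0.0531, 0.1485)

p̂ = 9/100 = 0.09000; z = 1.645, so z² = 2.706025.
Denominator 1 + z²/n = 1 + 2.706025/100 = 1.027060.
Adjusted center: (0.09000 + z²/(2n))/1.027060 = 0.10080.
Radicand: p̂(1−p̂)/n + z²/(4n²) = 0.000819000 + 0.000067651 = 0.000886651.
Half-width = 1.645·√0.000886651/1.027060 = 0.04769.
Interval: 0.10080 ± 0.04769 → (0.0531, 0.1485).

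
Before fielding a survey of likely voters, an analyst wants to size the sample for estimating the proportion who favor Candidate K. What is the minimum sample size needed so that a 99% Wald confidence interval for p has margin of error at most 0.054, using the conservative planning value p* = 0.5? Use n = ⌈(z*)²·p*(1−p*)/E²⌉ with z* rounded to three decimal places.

For 99% confidence, z* = 2.576.
p*(1−p*) = 0.2500.
Required n before rounding: 6.635776 × 0.2500 / 0.054² = 568.911.
⌈568.911⌉ = 569.

n = 569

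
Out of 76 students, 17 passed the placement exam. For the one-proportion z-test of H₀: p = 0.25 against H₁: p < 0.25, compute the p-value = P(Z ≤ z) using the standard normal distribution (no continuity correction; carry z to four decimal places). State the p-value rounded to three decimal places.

p̂ = 17/76 = 0.22368.
Under H₀, SE = √(p₀(1−p₀)/n) = √(0.25·0.75/76) = √0.002467105 = 0.049670.
z = (p̂ − p₀)/SE = (17/76 − 0.25)/0.049670 ≈ -0.5298.
From the standard normal, P(Z ≤ z) = 0.298.

p-value = 0.298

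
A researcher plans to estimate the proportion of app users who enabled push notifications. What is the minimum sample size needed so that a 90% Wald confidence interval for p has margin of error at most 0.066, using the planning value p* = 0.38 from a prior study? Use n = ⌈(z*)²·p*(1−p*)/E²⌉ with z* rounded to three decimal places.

The 90% critical value is z* = 1.645.
p*(1−p*) = 0.38·0.62 = 0.2356.
Required n before rounding: 2.706025 × 0.2356 / 0.066² = 146.359.
⌈146.359⌉ = 147.

n = 147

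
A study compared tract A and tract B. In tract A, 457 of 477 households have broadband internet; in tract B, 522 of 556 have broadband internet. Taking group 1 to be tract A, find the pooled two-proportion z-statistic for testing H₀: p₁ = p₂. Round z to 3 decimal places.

z = 1.384

p̂₁ = 457/477 = 0.95807, p̂₂ = 522/556 = 0.93885.
Pooled p̂ = (457+522)/(477+556) = 979/1033 = 0.94773.
SE = √[p̂(1−p̂)(1/n₁+1/n₂)] = √[0.94773·0.05227·(1/477+1/556)] ≈ 0.013891.
z = (p̂₁ − p̂₂)/SE = (0.95807 − 0.93885)/0.013891 = 0.01922/0.013891 = 1.384.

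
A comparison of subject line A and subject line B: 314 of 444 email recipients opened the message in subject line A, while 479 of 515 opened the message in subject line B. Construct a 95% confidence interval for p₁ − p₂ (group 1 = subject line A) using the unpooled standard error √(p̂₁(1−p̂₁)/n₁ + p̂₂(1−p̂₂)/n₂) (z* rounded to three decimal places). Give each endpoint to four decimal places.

p̂₁ = 314/444 = 0.70721, p̂₂ = 479/515 = 0.93010; p̂₁ − p̂₂ = -0.22289.
Unpooled SE = √(p̂₁(1−p̂₁)/n₁ + p̂₂(1−p̂₂)/n₂) = √(0.000466363 + 0.000126246) = 0.024344.
For 95% confidence, z* = 1.960. Margin = 1.960·0.024344 = 0.04771.
So the interval runs from -0.2706 to -0.1752.

(-0.2706, -0.1752)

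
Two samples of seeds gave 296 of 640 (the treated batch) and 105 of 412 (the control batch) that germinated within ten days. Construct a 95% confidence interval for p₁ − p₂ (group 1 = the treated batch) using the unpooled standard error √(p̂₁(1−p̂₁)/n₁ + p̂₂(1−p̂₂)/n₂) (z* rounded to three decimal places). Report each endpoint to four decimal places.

p̂₁ = 296/640 = 0.46250, p̂₂ = 105/412 = 0.25485; p̂₁ − p̂₂ = 0.20765.
SE = √(0.000388428 + 0.000460931) = √0.000849359 = 0.029144.
For 95% confidence, z* = 1.960. Margin = 1.960·0.029144 = 0.05712.
Interval: 0.20765 ± 0.05712 → (0.1505, 0.2648).

(0.1505, 0.2648)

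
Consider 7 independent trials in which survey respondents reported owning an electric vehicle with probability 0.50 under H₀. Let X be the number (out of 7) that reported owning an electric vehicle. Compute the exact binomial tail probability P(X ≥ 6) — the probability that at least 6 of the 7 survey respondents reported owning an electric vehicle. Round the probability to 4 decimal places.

X ~ Binomial(n=7, p=0.50).
P(X ≥ 6) = C(7,6)·0.50^6·0.50^1 + C(7,7)·0.50^7·0.50^0.
= 0.054688 + 0.007812 = 0.0625.

P = 0.0625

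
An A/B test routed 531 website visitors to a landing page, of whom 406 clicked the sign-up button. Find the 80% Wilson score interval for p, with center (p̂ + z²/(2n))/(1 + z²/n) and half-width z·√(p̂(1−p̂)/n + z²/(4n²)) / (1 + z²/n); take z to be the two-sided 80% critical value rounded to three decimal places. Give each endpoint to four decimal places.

(0.7402, 0.7874)

p̂ = 406/531 = 0.76460; z = 1.282, so z² = 1.643524.
Denominator 1 + z²/n = 1 + 1.643524/531 = 1.003095.
Adjusted center: (0.76460 + z²/(2n))/1.003095 = 0.76378.
Radicand: p̂(1−p̂)/n + z²/(4n²) = 0.000338963 + 0.000001457 = 0.000340420.
Half-width = z·√(radicand)/denom = 1.282·0.018450/1.003095 = 0.02358.
So the interval runs from 0.7402 to 0.7874.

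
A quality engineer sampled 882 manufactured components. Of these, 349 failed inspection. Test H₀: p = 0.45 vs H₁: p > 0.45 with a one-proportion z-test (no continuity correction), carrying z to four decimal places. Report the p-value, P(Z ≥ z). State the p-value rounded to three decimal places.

With x = 349 successes in n = 882, p̂ = 0.39569.
Null standard error: √(0.45·0.55/882) = √0.000280612 = 0.016751.
Test statistic (full precision, shown to 4 dp): z = (349/882 − 0.45)/SE₀ ≈ -3.2420.
From the standard normal, P(Z ≥ z) = 0.999.

p-value = 0.999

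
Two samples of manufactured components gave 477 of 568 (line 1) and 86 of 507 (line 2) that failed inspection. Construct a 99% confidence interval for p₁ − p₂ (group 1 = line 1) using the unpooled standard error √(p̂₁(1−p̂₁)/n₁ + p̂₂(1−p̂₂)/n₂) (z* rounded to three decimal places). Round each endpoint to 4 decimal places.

p̂₁ = 0.83979, p̂₂ = 0.16963, so the observed difference is 0.67016.
Unpooled SE = √(p̂₁(1−p̂₁)/n₁ + p̂₂(1−p̂₂)/n₂) = √(0.000236873 + 0.000277816) = 0.022687.
For 99% confidence, z* = 2.576. Margin of error = 0.05844.
Interval: 0.67016 ± 0.05844 → (0.6117, 0.7286).

(0.6117, 0.7286)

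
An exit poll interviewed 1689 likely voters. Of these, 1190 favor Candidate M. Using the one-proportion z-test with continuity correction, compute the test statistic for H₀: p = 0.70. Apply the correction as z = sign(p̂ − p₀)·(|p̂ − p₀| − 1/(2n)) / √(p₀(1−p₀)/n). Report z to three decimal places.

z = 0.382

p̂ = 1190/1689 = 0.70456. p̂ − p₀ = 0.004559.
1/(2n) = 0.000296.
Corrected numerator: |0.004559| − 0.000296 = 0.004263.
SE₀ = √(0.70·0.30/1689) = 0.011151.
z = +0.004263/0.011151 = 0.382.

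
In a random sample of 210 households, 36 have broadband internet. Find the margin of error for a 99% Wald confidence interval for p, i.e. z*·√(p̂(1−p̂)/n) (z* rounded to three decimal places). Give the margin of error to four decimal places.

ME = 0.0670

The sample proportion is 36/210 = 0.17143.
Standard error of p̂: √(0.142041/210) = √0.000676385 = 0.026007.
For 99% confidence, z* = 2.576.
ME = 2.576·0.026007 = 0.0670.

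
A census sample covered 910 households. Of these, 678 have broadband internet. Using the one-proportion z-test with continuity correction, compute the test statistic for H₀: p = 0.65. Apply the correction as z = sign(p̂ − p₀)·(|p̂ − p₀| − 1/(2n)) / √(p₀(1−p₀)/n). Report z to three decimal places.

p̂ = 678/910 = 0.74505. p̂ − p₀ = 0.095055.
Continuity correction 1/(2n) = 1/1820 = 0.000549.
Corrected numerator: |0.095055| − 0.000549 = 0.094506.
SE₀ = √(0.65·0.35/910) = 0.015811.
z = +0.094506/0.015811 = 5.977.

z = 5.977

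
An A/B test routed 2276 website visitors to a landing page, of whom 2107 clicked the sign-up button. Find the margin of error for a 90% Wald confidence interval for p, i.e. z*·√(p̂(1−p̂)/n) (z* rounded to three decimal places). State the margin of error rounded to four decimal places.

ME = 0.0090

p̂ = 2107/2276 = 0.92575.
SE(p̂) = √(0.92575·0.07425/2276) = 0.005496.
z* = 1.645 at the 90% level.
Margin of error = z*·SE = 1.645 × 0.005496 = 0.0090.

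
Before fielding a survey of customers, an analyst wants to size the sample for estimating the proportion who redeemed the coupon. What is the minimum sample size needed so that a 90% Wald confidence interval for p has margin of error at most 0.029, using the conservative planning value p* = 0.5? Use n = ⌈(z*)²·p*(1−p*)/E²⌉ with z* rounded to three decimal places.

The 90% critical value is z* = 1.645.
p*(1−p*) = 0.2500.
(z*)²·p*(1−p*)/E² = 2.706025·0.2500/0.000841 = 804.407.
⌈804.407⌉ = 805.

n = 805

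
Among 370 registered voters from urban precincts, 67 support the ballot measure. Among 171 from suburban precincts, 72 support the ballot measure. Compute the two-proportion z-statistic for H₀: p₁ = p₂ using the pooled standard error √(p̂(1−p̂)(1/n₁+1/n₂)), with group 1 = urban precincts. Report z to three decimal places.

z = -5.939

p̂₁ = 67/370 = 0.18108, p̂₂ = 72/171 = 0.42105.
Pooling: p̂ = 139/541 = 0.25693.
SE = √[p̂(1−p̂)(1/n₁+1/n₂)] = √[0.25693·0.74307·(1/370+1/171)] ≈ 0.040404.
z = (p̂₁ − p̂₂)/SE = (0.18108 − 0.42105)/0.040404 = -0.23997/0.040404 = -5.939.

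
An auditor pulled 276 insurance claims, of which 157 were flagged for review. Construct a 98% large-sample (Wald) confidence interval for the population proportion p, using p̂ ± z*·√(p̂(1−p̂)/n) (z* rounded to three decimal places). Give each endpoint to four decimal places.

With x = 157 successes in n = 276, p̂ = 0.56884.
Standard error of p̂: √(0.245261/276) = √0.000888627 = 0.029810.
z* = 2.326 at the 98% level.
Margin = 2.326·0.029810 = 0.06934.
Interval: 0.56884 ± 0.06934 → (0.4995, 0.6382).

(0.4995, 0.6382)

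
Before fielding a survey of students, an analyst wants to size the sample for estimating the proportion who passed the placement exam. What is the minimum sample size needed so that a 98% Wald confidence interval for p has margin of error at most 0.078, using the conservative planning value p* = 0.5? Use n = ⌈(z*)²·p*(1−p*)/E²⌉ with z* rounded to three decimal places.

z* = 2.326 at the 98% level.
p*(1−p*) = 0.50·0.50 = 0.2500.
Required n before rounding: 5.410276 × 0.2500 / 0.078² = 222.316.
Rounding up, n = 223.

n = 223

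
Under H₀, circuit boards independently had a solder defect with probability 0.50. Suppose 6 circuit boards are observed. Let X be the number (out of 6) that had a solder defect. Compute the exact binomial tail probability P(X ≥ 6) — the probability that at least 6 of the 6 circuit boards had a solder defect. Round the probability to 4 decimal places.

P = 0.0156

X ~ Binomial(n=6, p=0.50).
P(X ≥ 6) = C(6,6)·0.50^6·0.50^0.
= 0.015625 = 0.0156.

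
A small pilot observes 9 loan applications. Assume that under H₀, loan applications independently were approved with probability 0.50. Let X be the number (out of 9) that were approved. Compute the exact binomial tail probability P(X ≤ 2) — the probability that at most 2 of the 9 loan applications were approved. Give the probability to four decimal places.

X is binomial with n = 9 and p = 0.50.
P(X ≤ 2) = C(9,0)·0.50^0·0.50^9 + C(9,1)·0.50^1·0.50^8 + C(9,2)·0.50^2·0.50^7.
= 0.001953 + 0.017578 + 0.070312 = 0.0898.

P = 0.0898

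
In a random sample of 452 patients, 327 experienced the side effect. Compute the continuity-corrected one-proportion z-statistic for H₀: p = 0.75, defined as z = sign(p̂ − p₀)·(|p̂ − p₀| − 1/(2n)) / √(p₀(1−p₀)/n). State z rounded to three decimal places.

z = -1.249

Sample proportion p̂ = 327/452 = 0.72345. p̂ − p₀ = -0.026549.
Continuity correction 1/(2n) = 1/904 = 0.001106.
Corrected numerator: |-0.026549| − 0.001106 = 0.025443.
Null standard error: √(0.75·0.25/452) = √0.000414823 = 0.020367.
z = (−)0.025443/0.020367 = -1.249.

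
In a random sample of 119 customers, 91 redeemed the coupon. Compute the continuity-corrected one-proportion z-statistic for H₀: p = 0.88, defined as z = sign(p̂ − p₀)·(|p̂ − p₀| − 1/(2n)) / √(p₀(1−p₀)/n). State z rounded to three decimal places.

z = -3.729

p̂ = 91/119 = 0.76471. p̂ − p₀ = -0.115294.
1/(2n) = 0.004202.
Corrected numerator: |-0.115294| − 0.004202 = 0.111092.
SE₀ = √(0.88·0.12/119) = 0.029789.
z = (−)0.111092/0.029789 = -3.729.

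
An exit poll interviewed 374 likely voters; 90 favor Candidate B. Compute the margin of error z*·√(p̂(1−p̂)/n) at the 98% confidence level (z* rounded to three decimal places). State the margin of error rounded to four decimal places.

ME = 0.0514

Sample proportion p̂ = 90/374 = 0.24064.
SE(p̂) = √(0.24064·0.75936/374) = 0.022104.
For 98% confidence, z* = 2.326.
Margin of error = z*·SE = 2.326 × 0.022104 = 0.0514.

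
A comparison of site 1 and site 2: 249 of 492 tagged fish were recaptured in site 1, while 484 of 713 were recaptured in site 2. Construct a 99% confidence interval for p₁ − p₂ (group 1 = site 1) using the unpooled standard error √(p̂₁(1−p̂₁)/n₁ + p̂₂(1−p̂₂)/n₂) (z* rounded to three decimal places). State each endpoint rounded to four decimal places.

(-0.2462, -0.0992)

p̂₁ = 0.50610, p̂₂ = 0.67882, so the observed difference is -0.17272.
Unpooled SE = √(p̂₁(1−p̂₁)/n₁ + p̂₂(1−p̂₂)/n₂) = √(0.000508055 + 0.000305782) = 0.028528.
z* = 2.576 at the 99% level. Margin = 2.576·0.028528 = 0.07349.
Interval: -0.17272 ± 0.07349 → (-0.2462, -0.0992).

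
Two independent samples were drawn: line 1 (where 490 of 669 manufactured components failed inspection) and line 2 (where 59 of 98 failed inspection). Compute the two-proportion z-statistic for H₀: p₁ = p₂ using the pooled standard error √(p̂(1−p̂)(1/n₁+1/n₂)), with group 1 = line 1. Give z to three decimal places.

z = 2.673

Sample proportions: p̂₁ = 490/669 = 0.73244 and p̂₂ = 59/98 = 0.60204.
Pooled p̂ = (490+59)/(669+98) = 549/767 = 0.71578.
SE = √[p̂(1−p̂)(1/n₁+1/n₂)] = √[0.71578·0.28422·(1/669+1/98)] ≈ 0.048785.
z = (p̂₁ − p̂₂)/SE = (0.73244 − 0.60204)/0.048785 = 0.13040/0.048785 = 2.673.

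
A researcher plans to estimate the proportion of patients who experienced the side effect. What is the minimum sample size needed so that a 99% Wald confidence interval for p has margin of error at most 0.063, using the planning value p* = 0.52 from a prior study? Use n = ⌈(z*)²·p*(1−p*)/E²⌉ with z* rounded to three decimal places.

For 99% confidence, z* = 2.576.
p*(1−p*) = 0.52·0.48 = 0.2496.
(z*)²·p*(1−p*)/E² = 6.635776·0.2496/0.003969 = 417.307.
⌈417.307⌉ = 418.

n = 418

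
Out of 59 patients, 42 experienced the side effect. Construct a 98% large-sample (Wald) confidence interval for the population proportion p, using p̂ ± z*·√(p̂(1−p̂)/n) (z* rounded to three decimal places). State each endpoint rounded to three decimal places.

Sample proportion p̂ = 42/59 = 0.71186.
SE = √(p̂(1−p̂)/n) = √(0.205113/59) = 0.058962.
For 98% confidence, z* = 2.326.
Margin = 2.326·0.058962 = 0.13715.
So the interval runs from 0.575 to 0.849.

(0.575, 0.849)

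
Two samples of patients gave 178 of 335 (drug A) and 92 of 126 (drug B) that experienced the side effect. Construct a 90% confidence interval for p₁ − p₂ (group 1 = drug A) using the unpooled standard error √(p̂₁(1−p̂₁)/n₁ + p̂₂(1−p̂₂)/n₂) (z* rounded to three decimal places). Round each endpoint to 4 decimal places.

(-0.2778, -0.1198)

p̂₁ = 178/335 = 0.53134, p̂₂ = 92/126 = 0.73016; p̂₁ − p̂₂ = -0.19882.
SE = √(0.000743336 + 0.001563706) = √0.002307042 = 0.048032.
For 90% confidence, z* = 1.645. Margin = 1.645·0.048032 = 0.07901.
CI: -0.19882 ± 0.07901 = (-0.2778, -0.1198).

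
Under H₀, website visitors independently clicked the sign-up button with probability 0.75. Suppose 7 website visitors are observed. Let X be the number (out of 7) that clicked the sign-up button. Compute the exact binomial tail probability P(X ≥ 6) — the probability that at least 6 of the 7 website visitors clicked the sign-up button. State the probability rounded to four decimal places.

P = 0.4449

X ~ Binomial(n=7, p=0.75).
P(X ≥ 6) = C(7,6)·0.75^6·0.25^1 + C(7,7)·0.75^7·0.25^0.
= 0.311462 + 0.133484 = 0.4449.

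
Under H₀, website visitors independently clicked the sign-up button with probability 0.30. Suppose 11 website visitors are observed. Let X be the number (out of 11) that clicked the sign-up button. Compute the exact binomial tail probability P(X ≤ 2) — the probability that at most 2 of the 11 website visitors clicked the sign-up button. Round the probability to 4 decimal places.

X is binomial with n = 11 and p = 0.30.
P(X ≤ 2) = C(11,0)·0.30^0·0.70^11 + C(11,1)·0.30^1·0.70^10 + C(11,2)·0.30^2·0.70^9.
= 0.019773 + 0.093217 + 0.199750 = 0.3127.

P = 0.3127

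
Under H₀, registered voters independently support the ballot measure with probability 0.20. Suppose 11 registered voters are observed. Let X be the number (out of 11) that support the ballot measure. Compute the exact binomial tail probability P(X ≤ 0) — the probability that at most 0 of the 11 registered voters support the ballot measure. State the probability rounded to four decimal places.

X ~ Binomial(n=11, p=0.20).
P(X ≤ 0) = C(11,0)·0.20^0·0.80^11.
= 0.085899 = 0.0859.

P = 0.0859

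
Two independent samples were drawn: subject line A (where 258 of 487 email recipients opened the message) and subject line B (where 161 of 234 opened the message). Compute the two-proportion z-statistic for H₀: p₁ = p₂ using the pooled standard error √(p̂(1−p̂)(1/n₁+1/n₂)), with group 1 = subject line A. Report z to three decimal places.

p̂₁ = 258/487 = 0.52977, p̂₂ = 161/234 = 0.68803.
Pooling: p̂ = 419/721 = 0.58114.
Pooled SE = √[0.2434167·0.00632689] ≈ 0.039244.
z = (p̂₁ − p̂₂)/SE = (0.52977 − 0.68803)/0.039244 = -0.15826/0.039244 = -4.033.

z = -4.033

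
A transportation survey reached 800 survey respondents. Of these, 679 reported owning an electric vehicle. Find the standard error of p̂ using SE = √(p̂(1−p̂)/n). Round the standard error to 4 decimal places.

Sample proportion p̂ = 679/800 = 0.84875.
p̂(1−p̂) = 0.128373.
Dividing by n and taking the root: √0.000160466 = 0.0127.

SE = 0.0127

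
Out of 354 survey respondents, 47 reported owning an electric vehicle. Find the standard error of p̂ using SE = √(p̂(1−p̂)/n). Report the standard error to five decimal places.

SE = 0.01803

Sample proportion p̂ = 47/354 = 0.13277.
p̂(1−p̂) = 0.13277·0.86723 = 0.115142.
Dividing by n and taking the root: √0.000325260 = 0.01803.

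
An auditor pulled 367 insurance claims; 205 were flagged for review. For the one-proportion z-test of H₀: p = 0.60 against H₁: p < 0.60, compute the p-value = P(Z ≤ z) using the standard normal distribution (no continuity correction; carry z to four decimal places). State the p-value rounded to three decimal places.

Sample proportion p̂ = 205/367 = 0.55858.
Null standard error: √(0.60·0.40/367) = √0.000653951 = 0.025572.
z = (p̂ − p₀)/SE = (205/367 − 0.60)/0.025572 ≈ -1.6196.
From the standard normal, P(Z ≤ z) = 0.053.

p-value = 0.053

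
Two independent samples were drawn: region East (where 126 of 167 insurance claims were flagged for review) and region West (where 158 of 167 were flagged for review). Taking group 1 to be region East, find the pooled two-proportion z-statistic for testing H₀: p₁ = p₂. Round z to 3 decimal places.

z = -4.908

p̂₁ = 126/167 = 0.75449, p̂₂ = 158/167 = 0.94611.
Pooling: p̂ = 284/334 = 0.85030.
Pooled SE = √[0.1272903·0.01197605] ≈ 0.039044.
z = (p̂₁ − p̂₂)/SE = (0.75449 − 0.94611)/0.039044 = -0.19162/0.039044 = -4.908.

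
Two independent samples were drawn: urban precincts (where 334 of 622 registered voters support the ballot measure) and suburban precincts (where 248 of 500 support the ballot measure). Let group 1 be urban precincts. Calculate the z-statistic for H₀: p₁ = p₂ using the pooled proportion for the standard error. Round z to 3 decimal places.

z = 1.365

p̂₁ = 334/622 = 0.53698, p̂₂ = 248/500 = 0.49600.
Pooled p̂ = (334+248)/(622+500) = 582/1122 = 0.51872.
Pooled SE = √[0.2496497·0.00360772] ≈ 0.030011.
z = (p̂₁ − p̂₂)/SE = (0.53698 − 0.49600)/0.030011 = 0.04098/0.030011 = 1.365.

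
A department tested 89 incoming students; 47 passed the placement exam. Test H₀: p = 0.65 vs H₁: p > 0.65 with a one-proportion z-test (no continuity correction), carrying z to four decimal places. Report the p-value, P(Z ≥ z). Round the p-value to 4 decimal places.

With x = 47 successes in n = 89, p̂ = 0.52809.
SE₀ = √(0.65·0.35/89) = 0.050559.
z = (p̂ − p₀)/SE = (47/89 − 0.65)/0.050559 ≈ -2.4113.
p-value = P(Z ≥ z) with z = -2.4113 → 0.9921.

p-value = 0.9921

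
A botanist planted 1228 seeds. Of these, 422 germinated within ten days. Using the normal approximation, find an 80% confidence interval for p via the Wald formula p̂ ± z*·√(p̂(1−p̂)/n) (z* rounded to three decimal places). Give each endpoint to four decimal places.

(0.3263, 0.3610)

Sample proportion p̂ = 422/1228 = 0.34365.
Standard error of p̂: √(0.225554/1228) = √0.000183676 = 0.013553.
For 80% confidence, z* = 1.282.
Margin = 1.282·0.013553 = 0.01737.
CI: 0.34365 ± 0.01737 = (0.3263, 0.3610).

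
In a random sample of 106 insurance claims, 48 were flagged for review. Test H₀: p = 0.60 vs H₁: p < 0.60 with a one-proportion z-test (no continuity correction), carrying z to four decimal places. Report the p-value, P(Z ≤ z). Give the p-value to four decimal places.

p-value = 0.0010

p̂ = 48/106 = 0.45283.
SE₀ = √(0.60·0.40/106) = 0.047583.
z = (p̂ − p₀)/SE = (48/106 − 0.60)/0.047583 ≈ -3.0929.
p-value = P(Z ≤ z) with z = -3.0929 → 0.0010.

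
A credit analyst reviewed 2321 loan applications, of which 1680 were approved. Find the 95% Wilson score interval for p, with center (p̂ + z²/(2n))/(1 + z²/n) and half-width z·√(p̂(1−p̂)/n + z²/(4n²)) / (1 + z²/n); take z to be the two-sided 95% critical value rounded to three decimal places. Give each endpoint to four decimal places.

p̂ = 1680/2321 = 0.72383; z = 1.960, so z² = 3.841600.
Denominator 1 + z²/n = 1 + 3.841600/2321 = 1.001655.
Center = (0.72383 + 0.000828)/1.001655 = 0.72346.
Radicand: p̂(1−p̂)/n + z²/(4n²) = 0.000086128 + 0.000000178 = 0.000086306.
Half-width = z·√(radicand)/denom = 1.960·0.009290/1.001655 = 0.01818.
CI: 0.72346 ± 0.01818 = (0.7053, 0.7416).

(0.7053, 0.7416)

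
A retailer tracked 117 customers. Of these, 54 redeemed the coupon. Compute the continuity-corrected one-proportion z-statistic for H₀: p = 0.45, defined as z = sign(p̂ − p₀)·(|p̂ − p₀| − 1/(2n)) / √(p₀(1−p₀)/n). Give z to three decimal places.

Sample proportion p̂ = 54/117 = 0.46154. p̂ − p₀ = 0.011538.
1/(2n) = 0.004274.
Corrected numerator: |0.011538| − 0.004274 = 0.007264.
Under H₀, SE = √(p₀(1−p₀)/n) = √(0.45·0.55/117) = √0.002115385 = 0.045993.
z = +0.007264/0.045993 = 0.158.

z = 0.158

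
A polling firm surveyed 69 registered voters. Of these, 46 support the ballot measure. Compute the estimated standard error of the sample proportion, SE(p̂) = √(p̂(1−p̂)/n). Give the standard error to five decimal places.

SE = 0.05675

p̂ = 46/69 = 0.66667.
p̂(1−p̂) = 0.66667·0.33333 = 0.222221.
SE = √(0.222221/69) = 0.05675.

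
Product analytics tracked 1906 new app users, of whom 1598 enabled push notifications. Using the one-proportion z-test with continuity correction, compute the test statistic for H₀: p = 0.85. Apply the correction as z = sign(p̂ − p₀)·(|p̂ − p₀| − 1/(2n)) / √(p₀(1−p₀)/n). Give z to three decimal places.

Sample proportion p̂ = 1598/1906 = 0.83841. p̂ − p₀ = -0.011595.
1/(2n) = 0.000262.
Corrected numerator: |-0.011595| − 0.000262 = 0.011333.
Under H₀, SE = √(p₀(1−p₀)/n) = √(0.85·0.15/1906) = √0.000066894 = 0.008179.
z = −0.011333/0.008179 = -1.386.

z = -1.386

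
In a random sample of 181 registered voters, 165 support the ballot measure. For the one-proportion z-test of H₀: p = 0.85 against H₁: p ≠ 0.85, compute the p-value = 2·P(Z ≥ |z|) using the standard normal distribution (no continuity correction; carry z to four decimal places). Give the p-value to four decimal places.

p-value = 0.0203

The sample proportion is 165/181 = 0.91160.
Null standard error: √(0.85·0.15/181) = √0.000704420 = 0.026541.
z = (p̂ − p₀)/SE = (165/181 − 0.85)/0.026541 ≈ 2.3210.
p-value = 2·P(Z ≥ |z|) with z = 2.3210 → 0.0203.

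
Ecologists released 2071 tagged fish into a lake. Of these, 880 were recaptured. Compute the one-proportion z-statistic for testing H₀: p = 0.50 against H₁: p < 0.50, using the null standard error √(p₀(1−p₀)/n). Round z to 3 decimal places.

With x = 880 successes in n = 2071, p̂ = 0.42492.
SE₀ = √(0.50·0.50/2071) = 0.010987.
z = (0.42492 − 0.50)/0.010987 = -0.07508/0.010987 = -6.834.

z = -6.834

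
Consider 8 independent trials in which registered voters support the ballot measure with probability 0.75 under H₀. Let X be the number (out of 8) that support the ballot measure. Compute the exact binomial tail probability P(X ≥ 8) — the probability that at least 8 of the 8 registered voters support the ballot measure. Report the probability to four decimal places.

P = 0.1001

X ~ Binomial(n=8, p=0.75).
P(X ≥ 8) = C(8,8)·0.75^8·0.25^0.
= 0.100113 = 0.1001.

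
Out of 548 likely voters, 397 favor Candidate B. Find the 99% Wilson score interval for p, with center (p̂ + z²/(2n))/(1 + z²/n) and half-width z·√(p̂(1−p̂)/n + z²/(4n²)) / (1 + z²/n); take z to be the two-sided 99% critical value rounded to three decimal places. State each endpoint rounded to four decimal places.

(0.6728, 0.7707)

p̂ = 397/548 = 0.72445; z = 2.576, so z² = 6.635776.
1 + z²/n = 1.012109.
Adjusted center: (0.72445 + z²/(2n))/1.012109 = 0.72177.
Radicand: p̂(1−p̂)/n + z²/(4n²) = 0.000364272 + 0.000005524 = 0.000369796.
Half-width = z·√(radicand)/denom = 2.576·0.019230/1.012109 = 0.04894.
So the interval runs from 0.6728 to 0.7707.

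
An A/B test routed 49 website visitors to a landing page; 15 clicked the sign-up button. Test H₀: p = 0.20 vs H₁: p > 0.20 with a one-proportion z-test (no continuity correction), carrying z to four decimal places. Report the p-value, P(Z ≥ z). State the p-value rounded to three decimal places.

p-value = 0.032

The sample proportion is 15/49 = 0.30612.
Under H₀, SE = √(p₀(1−p₀)/n) = √(0.20·0.80/49) = √0.003265306 = 0.057143.
Test statistic (full precision, shown to 4 dp): z = (15/49 − 0.20)/SE₀ ≈ 1.8571.
From the standard normal, P(Z ≥ z) = 0.032.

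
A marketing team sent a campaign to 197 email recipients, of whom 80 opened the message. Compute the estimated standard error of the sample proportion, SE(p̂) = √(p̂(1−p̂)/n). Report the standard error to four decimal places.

p̂ = 80/197 = 0.40609.
p̂(1−p̂) = 0.241181.
SE = √(0.241181/197) = 0.0350.

SE = 0.0350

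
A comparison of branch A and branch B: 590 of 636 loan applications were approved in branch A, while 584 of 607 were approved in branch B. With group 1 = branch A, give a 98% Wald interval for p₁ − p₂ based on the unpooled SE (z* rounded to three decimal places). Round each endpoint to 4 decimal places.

p̂₁ = 0.92767, p̂₂ = 0.96211, so the observed difference is -0.03444.
SE = √(0.000105497 + 0.000060059) = √0.000165556 = 0.012867.
z* = 2.326 at the 98% level. Margin = 2.326·0.012867 = 0.02993.
Interval: -0.03444 ± 0.02993 → (-0.0644, -0.0045).

(-0.0644, -0.0045)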